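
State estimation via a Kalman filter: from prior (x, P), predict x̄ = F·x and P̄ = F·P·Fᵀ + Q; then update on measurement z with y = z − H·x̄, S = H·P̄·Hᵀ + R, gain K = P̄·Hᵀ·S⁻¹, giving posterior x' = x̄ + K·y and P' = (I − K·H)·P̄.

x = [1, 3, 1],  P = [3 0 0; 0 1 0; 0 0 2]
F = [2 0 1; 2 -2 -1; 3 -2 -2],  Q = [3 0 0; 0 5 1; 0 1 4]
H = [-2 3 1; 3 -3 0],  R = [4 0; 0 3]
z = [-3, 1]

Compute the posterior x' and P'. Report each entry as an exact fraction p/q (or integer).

x̄ = F·x = [3, -5, -5]
P̄ = F·P·Fᵀ + Q = [17 10 14; 10 23 27; 14 27 43]
y = z − H·x̄ = [23, -23]
S = H·P̄·Hᵀ + R = [308 -198; -198 183]
K = P̄·Hᵀ·S⁻¹ = [499/1430 32/65; 1031/2860 23/130; 1641/2860 53/130]
x' = x̄ + K·y = [-85/286, -445/572, -675/572]
P' = (I − K·H)·P̄ = [2268/715 1916/715 -214/715; 1916/715 3579/1430 -1011/1430; -214/715 -1011/1430 5459/1430]

x' = [-85/286, -445/572, -675/572]
P' = [2268/715 1916/715 -214/715; 1916/715 3579/1430 -1011/1430; -214/715 -1011/1430 5459/1430]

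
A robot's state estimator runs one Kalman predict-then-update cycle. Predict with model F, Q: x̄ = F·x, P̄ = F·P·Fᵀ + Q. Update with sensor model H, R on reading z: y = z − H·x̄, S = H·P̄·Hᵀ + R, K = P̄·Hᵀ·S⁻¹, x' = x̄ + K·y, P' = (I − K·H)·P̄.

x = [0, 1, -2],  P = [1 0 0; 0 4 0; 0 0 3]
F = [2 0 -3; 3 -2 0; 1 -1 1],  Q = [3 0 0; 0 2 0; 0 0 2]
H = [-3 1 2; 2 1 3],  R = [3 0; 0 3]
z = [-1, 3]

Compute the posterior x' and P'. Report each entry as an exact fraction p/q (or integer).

x' = [94735/121527, 88834/121527, 26998/121527]
P' = [31886/121527 43835/121527 -14695/121527; 43835/121527 456023/121527 -146512/121527; -14695/121527 -146512/121527 72986/121527]

x̄ = F·x = [6, -2, -3]
P̄ = F·P·Fᵀ + Q = [34 6 -7; 6 27 11; -7 11 10]
y = z − H·x̄ = [25, 2]
S = H·P̄·Hᵀ + R = [468 -33; -33 262]
K = P̄·Hᵀ·S⁻¹ = [-27071/121527 7058/40509; 10498/121527 11573/40509; 14515/121527 4784/40509]
x' = x̄ + K·y = [94735/121527, 88834/121527, 26998/121527]
P' = (I − K·H)·P̄ = [31886/121527 43835/121527 -14695/121527; 43835/121527 456023/121527 -146512/121527; -14695/121527 -146512/121527 72986/121527]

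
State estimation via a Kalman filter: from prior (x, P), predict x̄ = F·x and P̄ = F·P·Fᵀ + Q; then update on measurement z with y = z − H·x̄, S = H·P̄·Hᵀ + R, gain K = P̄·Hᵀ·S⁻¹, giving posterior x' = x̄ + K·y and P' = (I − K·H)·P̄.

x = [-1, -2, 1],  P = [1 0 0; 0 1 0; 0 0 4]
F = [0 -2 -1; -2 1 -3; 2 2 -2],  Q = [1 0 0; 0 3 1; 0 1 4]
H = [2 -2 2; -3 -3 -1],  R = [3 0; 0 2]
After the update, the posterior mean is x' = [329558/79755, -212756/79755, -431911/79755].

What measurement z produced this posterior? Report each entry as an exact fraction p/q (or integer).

z = [3, 1]

x̄ = F·x = [3, -3, -8]
P̄ = F·P·Fᵀ + Q = [9 10 4; 10 44 23; 4 23 28]
S = H·P̄·Hᵀ + R = [95 30; 30 849]
K = P̄·Hᵀ·S⁻¹ = [2308/26585 -1195/15951; -4376/26585 -3383/15951; 6184/26585 -2179/15951]
x' − x̄ = [90293/79755, 26509/79755, 206129/79755] = K·y
y = (KᵀK)⁻¹·Kᵀ·(x' − x̄) = [7, -7]
z = y + H·x̄ = [7, -7] + [-4, 8] = [3, 1]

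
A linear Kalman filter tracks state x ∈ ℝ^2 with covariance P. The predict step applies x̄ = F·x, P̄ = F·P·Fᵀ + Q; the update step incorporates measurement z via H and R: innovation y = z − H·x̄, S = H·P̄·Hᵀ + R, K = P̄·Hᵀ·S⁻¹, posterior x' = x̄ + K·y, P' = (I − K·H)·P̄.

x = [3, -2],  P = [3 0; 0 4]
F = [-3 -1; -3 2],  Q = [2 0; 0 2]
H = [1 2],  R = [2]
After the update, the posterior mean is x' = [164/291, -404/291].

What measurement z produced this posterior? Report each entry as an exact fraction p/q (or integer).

x̄ = F·x = [-7, -13]
P̄ = F·P·Fᵀ + Q = [33 19; 19 45]
S = H·P̄·Hᵀ + R = [291]
K = P̄·Hᵀ·S⁻¹ = [71/291; 109/291]
x' − x̄ = [2201/291, 3379/291] = K·y
y = (KᵀK)⁻¹·Kᵀ·(x' − x̄) = [31]
z = y + H·x̄ = [31] + [-33] = [-2]

z = [-2]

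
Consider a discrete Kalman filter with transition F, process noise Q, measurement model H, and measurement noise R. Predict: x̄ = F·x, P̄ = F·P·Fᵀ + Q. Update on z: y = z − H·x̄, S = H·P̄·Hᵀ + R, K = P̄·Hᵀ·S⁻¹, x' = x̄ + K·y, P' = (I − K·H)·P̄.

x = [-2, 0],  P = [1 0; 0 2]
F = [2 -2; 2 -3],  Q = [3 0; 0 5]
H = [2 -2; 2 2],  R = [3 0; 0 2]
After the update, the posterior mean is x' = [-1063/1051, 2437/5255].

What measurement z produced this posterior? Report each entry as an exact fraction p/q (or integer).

z = [-3, -1]

x̄ = F·x = [-4, -4]
P̄ = F·P·Fᵀ + Q = [15 16; 16 27]
S = H·P̄·Hᵀ + R = [43 -48; -48 298]
K = P̄·Hᵀ·S⁻¹ = [238/1051 257/1051; -1214/5255 1321/5255]
x' − x̄ = [3141/1051, 23457/5255] = K·y
y = (KᵀK)⁻¹·Kᵀ·(x' − x̄) = [-3, 15]
z = y + H·x̄ = [-3, 15] + [0, -16] = [-3, -1]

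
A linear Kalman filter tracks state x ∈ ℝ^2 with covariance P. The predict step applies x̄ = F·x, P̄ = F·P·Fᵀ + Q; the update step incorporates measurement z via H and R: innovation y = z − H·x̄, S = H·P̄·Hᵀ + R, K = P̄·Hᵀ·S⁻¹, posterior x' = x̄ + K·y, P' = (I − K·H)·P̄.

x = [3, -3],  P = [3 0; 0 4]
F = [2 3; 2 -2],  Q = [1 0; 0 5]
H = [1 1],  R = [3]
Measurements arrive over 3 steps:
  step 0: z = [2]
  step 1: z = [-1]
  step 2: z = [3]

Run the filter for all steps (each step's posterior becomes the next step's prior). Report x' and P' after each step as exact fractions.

step 0: x̄ = F·x = [-3, 12]
step 0: P̄ = F·P·Fᵀ + Q = [49 -12; -12 33]
step 0: y = z − H·x̄ = [-7]
step 0: S = H·P̄·Hᵀ + R = [61]
step 0: K = P̄·Hᵀ·S⁻¹ = [37/61; 21/61]
step 0: x' = x̄ + K·y = [-442/61, 585/61]
step 0: P' = (I − K·H)·P̄ = [1620/61 -1509/61; -1509/61 1572/61]
step 1: x̄ = F·x = [871/61, -2054/61]
step 1: P̄ = F·P·Fᵀ + Q = [2581/61 -5970/61; -5970/61 25145/61]
step 1: y = z − H·x̄ = [1122/61]
step 1: S = H·P̄·Hᵀ + R = [15969/61]
step 1: K = P̄·Hᵀ·S⁻¹ = [-3389/15969; 19175/15969]
step 1: x' = x̄ + K·y = [55227/5323, -61672/5323]
step 1: P' = (I − K·H)·P̄ = [487388/15969 -497555/15969; -497555/15969 555080/15969]
step 2: x̄ = F·x = [-74562/5323, 233798/5323]
step 2: P̄ = F·P·Fᵀ + Q = [990581/15969 -2376038/15969; -2376038/15969 8230157/15969]
step 2: y = z − H·x̄ = [-143267/5323]
step 2: S = H·P̄·Hᵀ + R = [1505523/5323]
step 2: K = P̄·Hᵀ·S⁻¹ = [-461819/1505523; 1951373/1505523]
step 2: x' = x̄ + K·y = [-8658911/1505523, 13605281/1505523]
step 2: P' = (I − K·H)·P̄ = [53322820/1505523 -54708277/1505523; -54708277/1505523 60562396/1505523]

step 0: x' = [-442/61, 585/61], P' = [1620/61 -1509/61; -1509/61 1572/61]
step 1: x' = [55227/5323, -61672/5323], P' = [487388/15969 -497555/15969; -497555/15969 555080/15969]
step 2: x' = [-8658911/1505523, 13605281/1505523], P' = [53322820/1505523 -54708277/1505523; -54708277/1505523 60562396/1505523]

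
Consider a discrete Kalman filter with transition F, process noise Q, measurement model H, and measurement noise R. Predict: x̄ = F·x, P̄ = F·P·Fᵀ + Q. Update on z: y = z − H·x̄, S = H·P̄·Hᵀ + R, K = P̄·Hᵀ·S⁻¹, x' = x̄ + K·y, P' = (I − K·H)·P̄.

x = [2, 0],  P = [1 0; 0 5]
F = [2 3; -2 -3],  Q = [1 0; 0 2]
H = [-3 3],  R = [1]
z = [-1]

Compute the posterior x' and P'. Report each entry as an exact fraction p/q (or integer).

x' = [337/1792, -67/448]
P' = [1391/1792 323/448; 323/448 87/112]

x̄ = F·x = [4, -4]
P̄ = F·P·Fᵀ + Q = [50 -49; -49 51]
y = z − H·x̄ = [23]
S = H·P̄·Hᵀ + R = [1792]
K = P̄·Hᵀ·S⁻¹ = [-297/1792; 75/448]
x' = x̄ + K·y = [337/1792, -67/448]
P' = (I − K·H)·P̄ = [1391/1792 323/448; 323/448 87/112]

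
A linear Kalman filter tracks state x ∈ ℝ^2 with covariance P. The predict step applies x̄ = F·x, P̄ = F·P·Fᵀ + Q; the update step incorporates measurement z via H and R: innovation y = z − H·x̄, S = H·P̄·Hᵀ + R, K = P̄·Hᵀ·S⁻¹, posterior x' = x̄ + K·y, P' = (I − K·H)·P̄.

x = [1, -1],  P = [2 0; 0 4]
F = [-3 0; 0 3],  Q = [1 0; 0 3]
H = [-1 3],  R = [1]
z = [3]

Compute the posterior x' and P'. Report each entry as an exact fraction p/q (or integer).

x̄ = F·x = [-3, -3]
P̄ = F·P·Fᵀ + Q = [19 0; 0 39]
y = z − H·x̄ = [9]
S = H·P̄·Hᵀ + R = [371]
K = P̄·Hᵀ·S⁻¹ = [-19/371; 117/371]
x' = x̄ + K·y = [-1284/371, -60/371]
P' = (I − K·H)·P̄ = [6688/371 2223/371; 2223/371 780/371]

x' = [-1284/371, -60/371]
P' = [6688/371 2223/371; 2223/371 780/371]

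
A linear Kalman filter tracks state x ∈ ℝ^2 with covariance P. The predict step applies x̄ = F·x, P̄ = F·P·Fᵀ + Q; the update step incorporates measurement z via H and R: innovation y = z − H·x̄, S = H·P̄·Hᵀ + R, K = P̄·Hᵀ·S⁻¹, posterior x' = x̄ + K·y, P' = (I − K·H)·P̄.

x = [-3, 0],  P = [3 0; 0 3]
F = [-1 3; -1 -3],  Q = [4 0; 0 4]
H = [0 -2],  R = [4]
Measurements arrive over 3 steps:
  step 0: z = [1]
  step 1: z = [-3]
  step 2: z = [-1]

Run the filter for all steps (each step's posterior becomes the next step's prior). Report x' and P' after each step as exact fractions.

step 0: x' = [27/5, -2/5], P' = [614/35 -24/35; -24/35 34/35]
step 1: x' = [-1507/317, 409/317], P' = [30004/951 308/951; 308/951 916/951]
step 2: x' = [378482/44851, 22790/44851], P' = [1398204/44851 21760/44851; 21760/44851 43900/44851]

step 0: x̄ = F·x = [3, 3]
step 0: P̄ = F·P·Fᵀ + Q = [34 -24; -24 34]
step 0: y = z − H·x̄ = [7]
step 0: S = H·P̄·Hᵀ + R = [140]
step 0: K = P̄·Hᵀ·S⁻¹ = [12/35; -17/35]
step 0: x' = x̄ + K·y = [27/5, -2/5]
step 0: P' = (I − K·H)·P̄ = [614/35 -24/35; -24/35 34/35]
step 1: x̄ = F·x = [-33/5, -21/5]
step 1: P̄ = F·P·Fᵀ + Q = [172/5 44/5; 44/5 916/35]
step 1: y = z − H·x̄ = [-57/5]
step 1: S = H·P̄·Hᵀ + R = [3804/35]
step 1: K = P̄·Hᵀ·S⁻¹ = [-154/951; -458/951]
step 1: x' = x̄ + K·y = [-1507/317, 409/317]
step 1: P' = (I − K·H)·P̄ = [30004/951 308/951; 308/951 916/951]
step 2: x̄ = F·x = [2734/317, 280/317]
step 2: P̄ = F·P·Fᵀ + Q = [40204/951 21760/951; 21760/951 43900/951]
step 2: y = z − H·x̄ = [243/317]
step 2: S = H·P̄·Hᵀ + R = [179404/951]
step 2: K = P̄·Hᵀ·S⁻¹ = [-10880/44851; -21950/44851]
step 2: x' = x̄ + K·y = [378482/44851, 22790/44851]
step 2: P' = (I − K·H)·P̄ = [1398204/44851 21760/44851; 21760/44851 43900/44851]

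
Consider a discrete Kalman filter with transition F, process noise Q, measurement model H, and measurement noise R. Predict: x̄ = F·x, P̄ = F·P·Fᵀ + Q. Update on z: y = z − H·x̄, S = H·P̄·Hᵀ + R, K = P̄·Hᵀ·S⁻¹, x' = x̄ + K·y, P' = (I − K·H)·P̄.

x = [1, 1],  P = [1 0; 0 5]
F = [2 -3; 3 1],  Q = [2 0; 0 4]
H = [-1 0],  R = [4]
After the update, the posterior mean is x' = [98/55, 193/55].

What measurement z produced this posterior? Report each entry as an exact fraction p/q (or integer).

x̄ = F·x = [-1, 4]
P̄ = F·P·Fᵀ + Q = [51 -9; -9 18]
S = H·P̄·Hᵀ + R = [55]
K = P̄·Hᵀ·S⁻¹ = [-51/55; 9/55]
x' − x̄ = [153/55, -27/55] = K·y
y = (KᵀK)⁻¹·Kᵀ·(x' − x̄) = [-3]
z = y + H·x̄ = [-3] + [1] = [-2]

z = [-2]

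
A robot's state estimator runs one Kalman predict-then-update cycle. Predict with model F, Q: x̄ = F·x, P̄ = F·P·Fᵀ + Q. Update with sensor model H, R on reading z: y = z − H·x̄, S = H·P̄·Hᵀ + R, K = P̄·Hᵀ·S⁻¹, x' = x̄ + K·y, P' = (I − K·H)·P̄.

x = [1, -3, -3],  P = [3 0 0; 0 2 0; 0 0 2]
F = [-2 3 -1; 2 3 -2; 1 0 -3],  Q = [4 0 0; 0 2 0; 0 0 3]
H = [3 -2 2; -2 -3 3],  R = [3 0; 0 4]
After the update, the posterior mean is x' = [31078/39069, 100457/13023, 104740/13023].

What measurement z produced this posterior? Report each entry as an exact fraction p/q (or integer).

x̄ = F·x = [-8, -1, 10]
P̄ = F·P·Fᵀ + Q = [36 10 0; 10 40 18; 0 18 24]
S = H·P̄·Hᵀ + R = [319 -98; -98 520]
K = P̄·Hᵀ·S⁻¹ = [8941/39069 -11957/78138; -1309/13023 -4801/26046; 667/13023 1153/26046]
x' − x̄ = [343630/39069, 113480/13023, -25490/13023] = K·y
y = (KᵀK)⁻¹·Kᵀ·(x' − x̄) = [5, -50]
z = y + H·x̄ = [5, -50] + [-2, 49] = [3, -1]

z = [3, -1]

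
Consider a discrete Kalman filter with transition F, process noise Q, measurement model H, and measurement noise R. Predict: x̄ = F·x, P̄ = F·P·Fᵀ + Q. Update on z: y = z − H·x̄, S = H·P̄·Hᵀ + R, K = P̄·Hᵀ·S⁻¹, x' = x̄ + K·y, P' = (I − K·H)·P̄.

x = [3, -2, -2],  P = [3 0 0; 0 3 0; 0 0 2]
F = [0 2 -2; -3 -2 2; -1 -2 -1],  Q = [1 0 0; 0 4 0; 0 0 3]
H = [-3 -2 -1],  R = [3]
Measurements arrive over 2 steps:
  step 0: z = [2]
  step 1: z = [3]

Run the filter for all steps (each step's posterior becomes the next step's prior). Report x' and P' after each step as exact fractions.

step 0: x̄ = F·x = [0, -9, 3]
step 0: P̄ = F·P·Fᵀ + Q = [21 -20 -8; -20 51 17; -8 17 20]
step 0: y = z − H·x̄ = [-13]
step 0: S = H·P̄·Hᵀ + R = [196]
step 0: K = P̄·Hᵀ·S⁻¹ = [-15/196; -59/196; -15/98]
step 0: x' = x̄ + K·y = [195/196, -997/196, 489/98]
step 0: P' = (I − K·H)·P̄ = [3891/196 -4805/196 -1009/98; -4805/196 6515/196 781/98; -1009/98 781/98 755/49]
step 1: x̄ = F·x = [-1975/98, 3365/196, 821/196]
step 1: P̄ = F·P·Fᵀ + Q = [6460/49 -4461/98 -5661/98; -4461/98 28003/196 -11889/196; -5661/98 -11889/196 16551/196]
step 1: y = z − H·x̄ = [-3711/196]
step 1: S = H·P̄·Hᵀ + R = [139159/196]
step 1: K = P̄·Hᵀ·S⁻¹ = [-48354/139159; -17351/139159; 41193/139159]
step 1: x' = x̄ + K·y = [-1888961/139159, 2717651/139159, -197029/139159]
step 1: P' = (I − K·H)·P̄ = [6417139/139159 -10615137/139159 2123919/139159; -10615137/139159 18345981/139159 -4794498/139159; 2123919/139159 -4794498/139159 3093660/139159]

step 0: x' = [195/196, -997/196, 489/98], P' = [3891/196 -4805/196 -1009/98; -4805/196 6515/196 781/98; -1009/98 781/98 755/49]
step 1: x' = [-1888961/139159, 2717651/139159, -197029/139159], P' = [6417139/139159 -10615137/139159 2123919/139159; -10615137/139159 18345981/139159 -4794498/139159; 2123919/139159 -4794498/139159 3093660/139159]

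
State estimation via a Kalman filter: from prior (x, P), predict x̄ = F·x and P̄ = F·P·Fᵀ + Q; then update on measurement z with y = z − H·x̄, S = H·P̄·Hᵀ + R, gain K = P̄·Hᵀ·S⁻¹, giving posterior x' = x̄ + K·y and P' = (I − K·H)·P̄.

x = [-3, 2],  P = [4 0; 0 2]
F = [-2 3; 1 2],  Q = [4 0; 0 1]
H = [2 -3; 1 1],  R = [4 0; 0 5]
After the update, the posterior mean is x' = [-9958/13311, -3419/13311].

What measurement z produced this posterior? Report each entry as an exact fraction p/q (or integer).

z = [-1, -2]

x̄ = F·x = [12, 1]
P̄ = F·P·Fᵀ + Q = [38 4; 4 13]
S = H·P̄·Hᵀ + R = [225 33; 33 64]
K = P̄·Hᵀ·S⁻¹ = [2710/13311 2446/4437; -2545/13311 1616/4437]
x' − x̄ = [-169690/13311, -16730/13311] = K·y
y = (KᵀK)⁻¹·Kᵀ·(x' − x̄) = [-22, -15]
z = y + H·x̄ = [-22, -15] + [21, 13] = [-1, -2]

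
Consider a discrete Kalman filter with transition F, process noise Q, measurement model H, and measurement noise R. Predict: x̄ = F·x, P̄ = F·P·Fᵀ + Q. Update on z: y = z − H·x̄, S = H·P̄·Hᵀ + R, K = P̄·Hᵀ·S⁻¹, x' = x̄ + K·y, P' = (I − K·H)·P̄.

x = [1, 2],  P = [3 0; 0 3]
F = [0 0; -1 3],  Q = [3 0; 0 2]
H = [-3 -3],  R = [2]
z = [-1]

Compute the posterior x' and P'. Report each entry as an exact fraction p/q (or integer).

x' = [-126/317, 241/317]
P' = [870/317 -864/317; -864/317 928/317]

x̄ = F·x = [0, 5]
P̄ = F·P·Fᵀ + Q = [3 0; 0 32]
y = z − H·x̄ = [14]
S = H·P̄·Hᵀ + R = [317]
K = P̄·Hᵀ·S⁻¹ = [-9/317; -96/317]
x' = x̄ + K·y = [-126/317, 241/317]
P' = (I − K·H)·P̄ = [870/317 -864/317; -864/317 928/317]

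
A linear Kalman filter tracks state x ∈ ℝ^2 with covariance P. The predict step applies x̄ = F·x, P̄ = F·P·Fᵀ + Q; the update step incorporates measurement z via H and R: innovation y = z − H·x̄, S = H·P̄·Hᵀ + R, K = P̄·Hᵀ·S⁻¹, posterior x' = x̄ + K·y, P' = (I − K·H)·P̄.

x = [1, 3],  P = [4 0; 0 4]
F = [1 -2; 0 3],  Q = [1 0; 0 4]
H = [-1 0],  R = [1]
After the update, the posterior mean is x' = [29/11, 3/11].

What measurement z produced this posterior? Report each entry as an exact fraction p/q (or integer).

x̄ = F·x = [-5, 9]
P̄ = F·P·Fᵀ + Q = [21 -24; -24 40]
S = H·P̄·Hᵀ + R = [22]
K = P̄·Hᵀ·S⁻¹ = [-21/22; 12/11]
x' − x̄ = [84/11, -96/11] = K·y
y = (KᵀK)⁻¹·Kᵀ·(x' − x̄) = [-8]
z = y + H·x̄ = [-8] + [5] = [-3]

z = [-3]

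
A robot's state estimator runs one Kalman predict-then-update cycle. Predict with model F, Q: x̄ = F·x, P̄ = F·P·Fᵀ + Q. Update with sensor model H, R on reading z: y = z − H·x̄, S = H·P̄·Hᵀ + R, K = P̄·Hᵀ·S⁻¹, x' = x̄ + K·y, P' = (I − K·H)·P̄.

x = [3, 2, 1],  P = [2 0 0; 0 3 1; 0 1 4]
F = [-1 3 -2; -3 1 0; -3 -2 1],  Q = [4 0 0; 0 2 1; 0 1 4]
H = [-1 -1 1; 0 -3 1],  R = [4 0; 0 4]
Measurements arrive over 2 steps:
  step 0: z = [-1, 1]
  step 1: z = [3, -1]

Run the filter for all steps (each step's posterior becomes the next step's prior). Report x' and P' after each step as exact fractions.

step 0: x̄ = F·x = [1, -7, -12]
step 0: P̄ = F·P·Fᵀ + Q = [37 13 -13; 13 23 14; -13 14 34]
step 0: y = z − H·x̄ = [5, -8]
step 0: S = H·P̄·Hᵀ + R = [122 99; 99 161]
step 0: K = P̄·Hᵀ·S⁻¹ = [-4995/9841 -107/9841; 1903/9841 -4532/9841; 6105/9841 -4243/9841]
step 0: x' = x̄ + K·y = [-14278/9841, -23116/9841, -53623/9841]
step 0: P' = (I − K·H)·P̄ = [43868/9841 12158/9841 36046/9841; 12158/9841 18949/9841 38719/9841; 36046/9841 38719/9841 99185/9841]
step 1: x̄ = F·x = [52176/9841, 19718/9841, 35443/9841]
step 1: P̄ = F·P·Fᵀ + Q = [257121/9841 205709/9841 185697/9841; 205709/9841 360495/9841 333810/9841; 185697/9841 333810/9841 383901/9841]
step 1: y = z − H·x̄ = [65974/9841, 13870/9841]
step 1: S = H·P̄·Hᵀ + R = [413285/9841 561576/9841; 561576/9841 1664860/9841]
step 1: K = P̄·Hᵀ·S⁻¹ = [-5566175/9467891 -1151931/18935782; 837640/9467891 -18137991/37871564; 3074496/9467891 -18195549/37871564]
step 1: x' = x̄ + K·y = [12070441/9467891, 36389971/18935782, 96598759/18935782]
step 1: P' = (I − K·H)·P̄ = [65372831/9467891 45411993/18935782 131628255/18935782; 45411993/18935782 88389095/37871564 192615321/37871564; 131628255/18935782 192615321/37871564 505063767/37871564]

step 0: x' = [-14278/9841, -23116/9841, -53623/9841], P' = [43868/9841 12158/9841 36046/9841; 12158/9841 18949/9841 38719/9841; 36046/9841 38719/9841 99185/9841]
step 1: x' = [12070441/9467891, 36389971/18935782, 96598759/18935782], P' = [65372831/9467891 45411993/18935782 131628255/18935782; 45411993/18935782 88389095/37871564 192615321/37871564; 131628255/18935782 192615321/37871564 505063767/37871564]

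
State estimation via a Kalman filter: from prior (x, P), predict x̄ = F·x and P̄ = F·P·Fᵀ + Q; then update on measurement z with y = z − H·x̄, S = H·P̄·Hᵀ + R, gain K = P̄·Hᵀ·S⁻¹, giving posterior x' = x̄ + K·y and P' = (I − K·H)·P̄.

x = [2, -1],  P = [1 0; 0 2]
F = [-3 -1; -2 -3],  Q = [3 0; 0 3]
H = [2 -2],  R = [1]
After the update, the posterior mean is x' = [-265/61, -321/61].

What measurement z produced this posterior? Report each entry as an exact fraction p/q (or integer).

z = [2]

x̄ = F·x = [-5, -1]
P̄ = F·P·Fᵀ + Q = [14 12; 12 25]
S = H·P̄·Hᵀ + R = [61]
K = P̄·Hᵀ·S⁻¹ = [4/61; -26/61]
x' − x̄ = [40/61, -260/61] = K·y
y = (KᵀK)⁻¹·Kᵀ·(x' − x̄) = [10]
z = y + H·x̄ = [10] + [-8] = [2]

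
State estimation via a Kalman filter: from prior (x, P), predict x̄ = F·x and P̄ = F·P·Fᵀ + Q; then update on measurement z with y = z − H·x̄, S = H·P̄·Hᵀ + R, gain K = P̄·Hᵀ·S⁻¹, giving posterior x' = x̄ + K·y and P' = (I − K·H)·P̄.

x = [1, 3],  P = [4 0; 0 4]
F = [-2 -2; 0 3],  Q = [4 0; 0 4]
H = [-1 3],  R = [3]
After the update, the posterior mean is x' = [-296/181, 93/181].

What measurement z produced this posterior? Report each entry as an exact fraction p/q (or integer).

z = [3]

x̄ = F·x = [-8, 9]
P̄ = F·P·Fᵀ + Q = [36 -24; -24 40]
S = H·P̄·Hᵀ + R = [543]
K = P̄·Hᵀ·S⁻¹ = [-36/181; 48/181]
x' − x̄ = [1152/181, -1536/181] = K·y
y = (KᵀK)⁻¹·Kᵀ·(x' − x̄) = [-32]
z = y + H·x̄ = [-32] + [35] = [3]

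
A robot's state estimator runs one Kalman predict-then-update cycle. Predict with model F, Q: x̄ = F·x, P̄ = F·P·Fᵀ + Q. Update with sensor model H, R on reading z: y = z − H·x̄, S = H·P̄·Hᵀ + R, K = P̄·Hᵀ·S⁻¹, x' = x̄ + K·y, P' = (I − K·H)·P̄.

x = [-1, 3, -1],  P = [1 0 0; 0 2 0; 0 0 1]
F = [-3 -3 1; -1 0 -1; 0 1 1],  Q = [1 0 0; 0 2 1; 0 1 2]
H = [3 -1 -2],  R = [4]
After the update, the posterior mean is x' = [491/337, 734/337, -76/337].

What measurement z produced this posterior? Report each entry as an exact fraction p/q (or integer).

x̄ = F·x = [-7, 2, 2]
P̄ = F·P·Fᵀ + Q = [29 2 -5; 2 4 0; -5 0 5]
S = H·P̄·Hᵀ + R = [337]
K = P̄·Hᵀ·S⁻¹ = [95/337; 2/337; -25/337]
x' − x̄ = [2850/337, 60/337, -750/337] = K·y
y = (KᵀK)⁻¹·Kᵀ·(x' − x̄) = [30]
z = y + H·x̄ = [30] + [-27] = [3]

z = [3]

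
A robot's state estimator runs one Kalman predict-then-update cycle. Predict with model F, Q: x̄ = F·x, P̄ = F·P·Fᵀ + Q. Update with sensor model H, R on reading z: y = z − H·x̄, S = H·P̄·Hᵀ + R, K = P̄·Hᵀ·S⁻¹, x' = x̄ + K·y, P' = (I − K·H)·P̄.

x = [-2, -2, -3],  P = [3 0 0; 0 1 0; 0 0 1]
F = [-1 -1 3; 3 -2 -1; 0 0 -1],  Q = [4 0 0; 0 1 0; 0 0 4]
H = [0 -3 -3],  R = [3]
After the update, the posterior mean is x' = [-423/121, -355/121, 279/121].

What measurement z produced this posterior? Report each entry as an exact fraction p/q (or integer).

x̄ = F·x = [-5, 1, 3]
P̄ = F·P·Fᵀ + Q = [17 -10 -3; -10 33 1; -3 1 5]
S = H·P̄·Hᵀ + R = [363]
K = P̄·Hᵀ·S⁻¹ = [13/121; -34/121; -6/121]
x' − x̄ = [182/121, -476/121, -84/121] = K·y
y = (KᵀK)⁻¹·Kᵀ·(x' − x̄) = [14]
z = y + H·x̄ = [14] + [-12] = [2]

z = [2]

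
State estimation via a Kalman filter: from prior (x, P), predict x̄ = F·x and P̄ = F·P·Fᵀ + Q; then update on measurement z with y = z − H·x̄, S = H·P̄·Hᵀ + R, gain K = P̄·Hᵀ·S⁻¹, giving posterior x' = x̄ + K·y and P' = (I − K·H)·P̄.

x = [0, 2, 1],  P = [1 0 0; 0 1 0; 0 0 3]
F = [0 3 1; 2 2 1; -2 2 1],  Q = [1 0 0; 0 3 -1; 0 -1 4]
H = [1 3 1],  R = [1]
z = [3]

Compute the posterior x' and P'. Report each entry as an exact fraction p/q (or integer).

x' = [497/239, -77/239, 475/239]
P' = [706/239 -446/239 681/239; -446/239 537/239 -1112/239; 681/239 -1112/239 2685/239]

x̄ = F·x = [7, 5, 5]
P̄ = F·P·Fᵀ + Q = [13 9 9; 9 14 2; 9 2 15]
y = z − H·x̄ = [-24]
S = H·P̄·Hᵀ + R = [239]
K = P̄·Hᵀ·S⁻¹ = [49/239; 53/239; 30/239]
x' = x̄ + K·y = [497/239, -77/239, 475/239]
P' = (I − K·H)·P̄ = [706/239 -446/239 681/239; -446/239 537/239 -1112/239; 681/239 -1112/239 2685/239]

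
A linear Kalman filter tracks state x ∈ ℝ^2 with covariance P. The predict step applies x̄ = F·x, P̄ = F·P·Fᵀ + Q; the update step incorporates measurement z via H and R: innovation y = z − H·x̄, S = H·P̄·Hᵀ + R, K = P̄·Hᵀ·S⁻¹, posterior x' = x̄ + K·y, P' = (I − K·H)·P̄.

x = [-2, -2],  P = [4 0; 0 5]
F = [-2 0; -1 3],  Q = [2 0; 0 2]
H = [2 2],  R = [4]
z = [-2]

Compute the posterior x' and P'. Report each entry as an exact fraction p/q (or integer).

x̄ = F·x = [4, -4]
P̄ = F·P·Fᵀ + Q = [18 8; 8 51]
y = z − H·x̄ = [-2]
S = H·P̄·Hᵀ + R = [344]
K = P̄·Hᵀ·S⁻¹ = [13/86; 59/172]
x' = x̄ + K·y = [159/43, -403/86]
P' = (I − K·H)·P̄ = [436/43 -423/43; -423/43 905/86]

x' = [159/43, -403/86]
P' = [436/43 -423/43; -423/43 905/86]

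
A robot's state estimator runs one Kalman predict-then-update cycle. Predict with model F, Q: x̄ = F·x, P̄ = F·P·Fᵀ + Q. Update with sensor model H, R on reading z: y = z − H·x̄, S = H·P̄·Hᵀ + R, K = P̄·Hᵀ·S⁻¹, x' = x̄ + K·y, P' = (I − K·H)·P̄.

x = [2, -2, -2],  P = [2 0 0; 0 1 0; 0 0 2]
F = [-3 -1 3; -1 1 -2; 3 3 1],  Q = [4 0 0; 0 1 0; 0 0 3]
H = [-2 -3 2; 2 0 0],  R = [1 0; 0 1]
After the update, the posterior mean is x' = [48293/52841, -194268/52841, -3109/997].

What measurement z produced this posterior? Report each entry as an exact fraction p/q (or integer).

z = [3, 2]

x̄ = F·x = [-10, 0, -2]
P̄ = F·P·Fᵀ + Q = [41 -7 -15; -7 12 -7; -15 -7 32]
S = H·P̄·Hᵀ + R = [521 -182; -182 165]
K = P̄·Hᵀ·S⁻¹ = [-91/52841 26160/52841; -8488/52841 -13846/52841; 255/997 100/997]
x' − x̄ = [576703/52841, -194268/52841, -1115/997] = K·y
y = (KᵀK)⁻¹·Kᵀ·(x' − x̄) = [-13, 22]
z = y + H·x̄ = [-13, 22] + [16, -20] = [3, 2]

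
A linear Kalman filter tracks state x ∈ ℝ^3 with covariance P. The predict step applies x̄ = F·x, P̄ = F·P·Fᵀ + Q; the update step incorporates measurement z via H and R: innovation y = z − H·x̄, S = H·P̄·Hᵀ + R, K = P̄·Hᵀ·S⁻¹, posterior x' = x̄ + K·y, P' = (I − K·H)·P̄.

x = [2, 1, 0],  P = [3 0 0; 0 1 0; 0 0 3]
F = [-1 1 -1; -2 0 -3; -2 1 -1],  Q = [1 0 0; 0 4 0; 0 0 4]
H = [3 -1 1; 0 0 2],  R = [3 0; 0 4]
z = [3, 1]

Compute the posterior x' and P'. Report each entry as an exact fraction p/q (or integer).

x̄ = F·x = [-1, -4, -3]
P̄ = F·P·Fᵀ + Q = [8 15 10; 15 43 21; 10 21 20]
y = z − H·x̄ = [5, 7]
S = H·P̄·Hᵀ + R = [66 58; 58 84]
K = P̄·Hᵀ·S⁻¹ = [1/5 1/10; -126/545 719/1090; 29/545 479/1090]
x' = x̄ + K·y = [7/10, -587/1090, 373/1090]
P' = (I − K·H)·P̄ = [11/5 31/5 1/5; 31/5 11234/545 719/545; 1/5 719/545 479/545]

x' = [7/10, -587/1090, 373/1090]
P' = [11/5 31/5 1/5; 31/5 11234/545 719/545; 1/5 719/545 479/545]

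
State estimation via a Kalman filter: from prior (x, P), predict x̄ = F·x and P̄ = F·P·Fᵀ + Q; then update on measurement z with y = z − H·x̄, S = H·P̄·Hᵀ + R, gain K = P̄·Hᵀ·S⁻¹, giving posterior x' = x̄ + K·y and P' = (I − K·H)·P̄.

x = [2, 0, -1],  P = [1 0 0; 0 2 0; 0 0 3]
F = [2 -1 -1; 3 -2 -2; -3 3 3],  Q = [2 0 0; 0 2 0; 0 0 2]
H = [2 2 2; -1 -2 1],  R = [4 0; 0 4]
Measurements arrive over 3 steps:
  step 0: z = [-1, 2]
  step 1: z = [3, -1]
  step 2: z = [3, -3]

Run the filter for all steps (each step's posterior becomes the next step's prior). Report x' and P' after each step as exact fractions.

step 0: x̄ = F·x = [5, 8, -9]
step 0: P̄ = F·P·Fᵀ + Q = [11 16 -21; 16 31 -39; -21 -39 56]
step 0: y = z − H·x̄ = [-9, 32]
step 0: S = H·P̄·Hᵀ + R = [44 -52; -52 457]
step 0: K = P̄·Hᵀ·S⁻¹ = [539/4351 -548/4351; 307/4351 -1079/4351; 1101/4351 1601/4351]
step 0: x' = x̄ + K·y = [-632/4351, -2483/4351, 2164/4351]
step 0: P' = (I − K·H)·P̄ = [6321/4351 -3124/4351 -2119/4351; -3124/4351 3726/4351 12/4351; -2119/4351 12/4351 4309/4351]
step 1: x̄ = F·x = [-945/4351, -1258/4351, 939/4351]
step 1: P̄ = F·P·Fᵀ + Q = [63017/4351 90745/4351 -109290/4351; 90745/4351 160743/4351 -183888/4351; -109290/4351 -183888/4351 232496/4351]
step 1: y = z − H·x̄ = [15581/4351, -8751/4351]
step 1: S = H·P̄·Hᵀ + R = [222964/4351 -480708/4351; -480708/4351 2273001/4351]
step 1: K = P̄·Hᵀ·S⁻¹ = [614739/5280725 -2075839/15842175; 397429/5280725 -3902629/15842175; 1249361/5280725 5738114/15842175]
step 1: x' = x̄ + K·y = [2446147/5280725, 2512792/5280725, 1766678/5280725]
step 1: P' = (I − K·H)·P̄ = [22953044/15842175 -11304766/15842175 -7959844/15842175; -11304766/15842175 13534874/15842175 154466/15842175; -7959844/15842175 154466/15842175 15301544/15842175]
step 2: x̄ = F·x = [612824/5280725, -1220499/5280725, 5499969/5280725]
step 2: P̄ = F·P·Fᵀ + Q = [76566772/5280725 110287078/5280725 -132845268/5280725; 110287078/5280725 586018466/15842175 -223472882/5280725; -132845268/5280725 -223472882/5280725 282444292/5280725]
step 2: y = z − H·x̄ = [6057587/5280725, -23170318/5280725]
step 2: S = H·P̄·Hᵀ + R = [810829604/15842175 -1753138856/15842175; -1753138856/15842175 8286666884/15842175]
step 2: K = P̄·Hᵀ·S⁻¹ = [1672080397/14382411899 -1885115795/14382411899; 1083165503/14382411899 -3542871755/14382411899; 3400126689/14382411899 5208845193/14382411899]
step 2: x' = x̄ + K·y = [11858483845/14382411899, 13463514030/14382411899, -3975063408/14382411899]
step 2: P' = (I − K·H)·P̄ = [20835718676/14382411899 -10262271126/14382411899 -7229286756/14382411899; -10262271126/14382411899 12287453426/14382411899 141148706/14382411899; -7229286756/14382411899 141148706/14382411899 13888391428/14382411899]

step 0: x' = [-632/4351, -2483/4351, 2164/4351], P' = [6321/4351 -3124/4351 -2119/4351; -3124/4351 3726/4351 12/4351; -2119/4351 12/4351 4309/4351]
step 1: x' = [2446147/5280725, 2512792/5280725, 1766678/5280725], P' = [22953044/15842175 -11304766/15842175 -7959844/15842175; -11304766/15842175 13534874/15842175 154466/15842175; -7959844/15842175 154466/15842175 15301544/15842175]
step 2: x' = [11858483845/14382411899, 13463514030/14382411899, -3975063408/14382411899], P' = [20835718676/14382411899 -10262271126/14382411899 -7229286756/14382411899; -10262271126/14382411899 12287453426/14382411899 141148706/14382411899; -7229286756/14382411899 141148706/14382411899 13888391428/14382411899]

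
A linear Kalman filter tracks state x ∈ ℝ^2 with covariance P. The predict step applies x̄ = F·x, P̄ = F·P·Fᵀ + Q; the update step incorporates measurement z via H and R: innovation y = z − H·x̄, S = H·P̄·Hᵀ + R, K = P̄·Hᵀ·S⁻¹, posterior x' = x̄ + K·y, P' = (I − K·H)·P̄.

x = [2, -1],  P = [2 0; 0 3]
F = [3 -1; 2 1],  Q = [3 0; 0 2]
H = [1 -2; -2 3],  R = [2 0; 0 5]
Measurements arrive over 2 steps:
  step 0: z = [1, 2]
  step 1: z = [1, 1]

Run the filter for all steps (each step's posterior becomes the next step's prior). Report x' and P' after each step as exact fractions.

step 0: x' = [49/31, 30/31], P' = [3006/217 1724/217; 1724/217 3133/651]
step 1: x' = [-1563467/927121, -1015471/927121], P' = [13770878/927121 8214412/927121; 8214412/927121 5134143/927121]

step 0: x̄ = F·x = [7, 3]
step 0: P̄ = F·P·Fᵀ + Q = [24 9; 9 13]
step 0: y = z − H·x̄ = [0, 7]
step 0: S = H·P̄·Hᵀ + R = [42 -63; -63 110]
step 0: K = P̄·Hᵀ·S⁻¹ = [-221/217 -24/31; -547/651 -9/31]
step 0: x' = x̄ + K·y = [49/31, 30/31]
step 0: P' = (I − K·H)·P̄ = [3006/217 1724/217; 1724/217 3133/651]
step 1: x̄ = F·x = [117/31, 128/31]
step 1: P̄ = F·P·Fᵀ + Q = [7888/93 8021/93; 8021/93 61195/651]
step 1: y = z − H·x̄ = [170/31, -119/31]
step 1: S = H·P̄·Hᵀ + R = [25570/217 -28191/217; -28191/217 101110/651]
step 1: K = P̄·Hᵀ·S⁻¹ = [-1328973/927121 -579704/927121; -1026937/927121 -205279/927121]
step 1: x' = x̄ + K·y = [-1563467/927121, -1015471/927121]
step 1: P' = (I − K·H)·P̄ = [13770878/927121 8214412/927121; 8214412/927121 5134143/927121]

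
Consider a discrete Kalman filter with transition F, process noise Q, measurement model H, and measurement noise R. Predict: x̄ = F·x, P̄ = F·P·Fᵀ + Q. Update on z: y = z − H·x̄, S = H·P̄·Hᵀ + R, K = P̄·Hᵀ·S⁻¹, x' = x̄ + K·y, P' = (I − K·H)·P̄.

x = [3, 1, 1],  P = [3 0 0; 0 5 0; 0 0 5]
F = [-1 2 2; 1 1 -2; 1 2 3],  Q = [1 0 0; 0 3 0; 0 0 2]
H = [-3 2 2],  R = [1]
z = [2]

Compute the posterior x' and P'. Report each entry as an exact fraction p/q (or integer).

x' = [1217/257, -491/257, 2581/257]
P' = [7212/257 947/257 9839/257; 947/257 3478/257 -2024/257; 9839/257 -2024/257 16765/257]

x̄ = F·x = [1, 2, 8]
P̄ = F·P·Fᵀ + Q = [44 -13 47; -13 31 -17; 47 -17 70]
y = z − H·x̄ = [-15]
S = H·P̄·Hᵀ + R = [257]
K = P̄·Hᵀ·S⁻¹ = [-64/257; 67/257; -35/257]
x' = x̄ + K·y = [1217/257, -491/257, 2581/257]
P' = (I − K·H)·P̄ = [7212/257 947/257 9839/257; 947/257 3478/257 -2024/257; 9839/257 -2024/257 16765/257]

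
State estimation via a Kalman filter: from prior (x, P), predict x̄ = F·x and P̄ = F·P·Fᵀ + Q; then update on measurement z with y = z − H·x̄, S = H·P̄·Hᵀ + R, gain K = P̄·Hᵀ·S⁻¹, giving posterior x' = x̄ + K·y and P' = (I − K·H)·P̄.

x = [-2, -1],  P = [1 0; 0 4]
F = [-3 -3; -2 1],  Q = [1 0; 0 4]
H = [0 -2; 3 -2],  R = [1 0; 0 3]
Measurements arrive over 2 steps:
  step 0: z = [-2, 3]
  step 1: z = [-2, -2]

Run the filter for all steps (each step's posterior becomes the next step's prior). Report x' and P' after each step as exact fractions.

step 0: x̄ = F·x = [9, 3]
step 0: P̄ = F·P·Fᵀ + Q = [46 -6; -6 12]
step 0: y = z − H·x̄ = [4, -18]
step 0: S = H·P̄·Hᵀ + R = [49 84; 84 537]
step 0: K = P̄·Hᵀ·S⁻¹ = [-2052/6419 302/917; -3120/6419 -2/917]
step 0: x' = x̄ + K·y = [11511/6419, 7029/6419]
step 0: P' = (I − K·H)·P̄ = [2798/6419 1026/6419; 1026/6419 1560/6419]
step 1: x̄ = F·x = [-55620/6419, -15993/6419]
step 1: P̄ = F·P·Fᵀ + Q = [64109/6419 15186/6419; 15186/6419 34324/6419]
step 1: y = z − H·x̄ = [-44824/6419, 122036/6419]
step 1: S = H·P̄·Hᵀ + R = [143715/6419 46180/6419; 46180/6419 551302/6419]
step 1: K = P̄·Hᵀ·S⁻¹ = [-1886838/6005435 768903/2402174; -2864892/6005435 -2309/1201087]
step 1: x' = x̄ + K·y = [-2315322/6005435, 4823507/6005435]
step 1: P' = (I − K·H)·P̄ = [5102407/12010870 943419/6005435; 943419/6005435 1432446/6005435]

step 0: x' = [11511/6419, 7029/6419], P' = [2798/6419 1026/6419; 1026/6419 1560/6419]
step 1: x' = [-2315322/6005435, 4823507/6005435], P' = [5102407/12010870 943419/6005435; 943419/6005435 1432446/6005435]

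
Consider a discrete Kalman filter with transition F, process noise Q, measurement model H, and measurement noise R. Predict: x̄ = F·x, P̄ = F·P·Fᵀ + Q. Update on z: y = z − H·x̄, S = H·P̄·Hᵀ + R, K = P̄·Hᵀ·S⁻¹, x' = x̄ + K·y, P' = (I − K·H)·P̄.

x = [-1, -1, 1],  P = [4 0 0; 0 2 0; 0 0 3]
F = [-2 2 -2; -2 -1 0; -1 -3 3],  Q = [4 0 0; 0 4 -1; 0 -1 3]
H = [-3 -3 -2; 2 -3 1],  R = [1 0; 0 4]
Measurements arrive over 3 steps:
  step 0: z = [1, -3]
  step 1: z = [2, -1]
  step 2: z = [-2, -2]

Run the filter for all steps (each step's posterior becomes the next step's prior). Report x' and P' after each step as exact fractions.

step 0: x' = [-108372/28037, 3930/28037, 142915/28037], P' = [1227340/84111 37498/28037 -2003014/84111; 37498/28037 8941/28037 -67841/28037; -2003014/84111 -67841/28037 3312523/84111]
step 1: x' = [2041933790/913712793, 182991208/913712793, -4237287881/913712793], P' = [35631189116/4568563965 3029256382/4568563965 -58104272462/4568563965; 3029256382/4568563965 2288067253/9137127930 -12026180393/9137127930; -58104272462/4568563965 -12026180393/9137127930 194234526853/9137127930]
step 2: x' = [412131907782077/269837233253144, 863423459735891/1079348933012576, -2695286071917515/1079348933012576], P' = [520133039389561/67459308313286 176694377469119/269837233253144 -3391956701566615/269837233253144; 176694377469119/269837233253144 269459268392417/1079348933012576 -1405814913950537/1079348933012576; -3391956701566615/269837233253144 -1405814913950537/1079348933012576 22678872549069937/1079348933012576]

step 0: x̄ = F·x = [-2, 3, 7]
step 0: P̄ = F·P·Fᵀ + Q = [40 12 -22; 12 22 13; -22 13 52]
step 0: y = z − H·x̄ = [18, 3]
step 0: S = H·P̄·Hᵀ + R = [875 83; 83 104]
step 0: K = P̄·Hᵀ·S⁻¹ = [-13474/84111 28546/84111; -3635/28037 -4917/28037; -5435/84111 -20734/84111]
step 0: x' = x̄ + K·y = [-108372/28037, 3930/28037, 142915/28037]
step 0: P' = (I − K·H)·P̄ = [1227340/84111 37498/28037 -2003014/84111; 37498/28037 8941/28037 -67841/28037; -2003014/84111 -67841/28037 3312523/84111]
step 1: x̄ = F·x = [-2662/1219, 212814/28037, 525327/28037]
step 1: P̄ = F·P·Fᵀ + Q = [2084/53 -54904/1219 -167560/1219; -54904/1219 5722603/84111 15867149/84111; -167560/1219 15867149/84111 47890249/84111]
step 1: y = z − H·x̄ = [1561492/28037, 207530/28037]
step 1: S = H·P̄·Hᵀ + R = [256389646/84111 53046880/84111; 53046880/84111 16970410/84111]
step 1: K = P̄·Hᵀ·S⁻¹ = [45441686/913712793 1017584156/4568563965; -197475853/1827425586 -846669578/4568563965; -752975551/1827425586 -263002727/4568563965]
step 1: x' = x̄ + K·y = [2041933790/913712793, 182991208/913712793, -4237287881/913712793]
step 1: P' = (I − K·H)·P̄ = [35631189116/4568563965 3029256382/4568563965 -58104272462/4568563965; 3029256382/4568563965 2288067253/9137127930 -12026180393/9137127930; -58104272462/4568563965 -12026180393/9137127930 194234526853/9137127930]
step 2: x̄ = F·x = [4756690598/913712793, -4266858788/913712793, -115058429/6870021]
step 2: P̄ = F·P·Fᵀ + Q = [112880691356/4568563965 -110265093794/4568563965 -2600965196/34350105; -110265093794/4568563965 348120142957/9137127930 3443576054/34350105; -2600965196/34350105 3443576054/34350105 10591919933/34350105]
step 2: y = z − H·x̄ = [-30963472270/913712793, -8838612089/913712793]
step 2: S = H·P̄·Hᵀ + R = [3032788829963/1827425586 614598381853/1827425586; 614598381853/1827425586 1273113931687/9137127930]
step 2: K = P̄·Hᵀ·S⁻¹ = [12233798051141/269837233253144 59756120285629/269837233253144; -117080506905605/1079348933012576 -200159424843709/1079348933012576; -436819937488883/1079348933012576 -59834080402843/1079348933012576]
step 2: x' = x̄ + K·y = [412131907782077/269837233253144, 863423459735891/1079348933012576, -2695286071917515/1079348933012576]
step 2: P' = (I − K·H)·P̄ = [520133039389561/67459308313286 176694377469119/269837233253144 -3391956701566615/269837233253144; 176694377469119/269837233253144 269459268392417/1079348933012576 -1405814913950537/1079348933012576; -3391956701566615/269837233253144 -1405814913950537/1079348933012576 22678872549069937/1079348933012576]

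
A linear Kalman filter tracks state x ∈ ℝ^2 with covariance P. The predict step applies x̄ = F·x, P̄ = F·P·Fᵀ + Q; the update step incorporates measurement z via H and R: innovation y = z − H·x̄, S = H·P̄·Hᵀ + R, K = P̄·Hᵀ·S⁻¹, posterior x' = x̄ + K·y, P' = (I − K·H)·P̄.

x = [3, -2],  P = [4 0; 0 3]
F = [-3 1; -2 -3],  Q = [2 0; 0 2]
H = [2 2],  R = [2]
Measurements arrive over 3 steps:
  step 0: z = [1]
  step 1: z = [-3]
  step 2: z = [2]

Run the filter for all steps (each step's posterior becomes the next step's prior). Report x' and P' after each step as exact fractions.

step 0: x̄ = F·x = [-11, 0]
step 0: P̄ = F·P·Fᵀ + Q = [41 15; 15 45]
step 0: y = z − H·x̄ = [23]
step 0: S = H·P̄·Hᵀ + R = [466]
step 0: K = P̄·Hᵀ·S⁻¹ = [56/233; 60/233]
step 0: x' = x̄ + K·y = [-1275/233, 1380/233]
step 0: P' = (I − K·H)·P̄ = [3281/233 -3225/233; -3225/233 3285/233]
step 1: x̄ = F·x = [5205/233, -1590/233]
step 1: P̄ = F·P·Fᵀ + Q = [52630/233 -12744/233; -12744/233 4455/233]
step 1: y = z − H·x̄ = [-7929/233]
step 1: S = H·P̄·Hᵀ + R = [126854/233]
step 1: K = P̄·Hᵀ·S⁻¹ = [5698/9061; -8289/63427]
step 1: x' = x̄ + K·y = [8511/9061, -150753/63427]
step 1: P' = (I − K·H)·P̄ = [95878/9061 -90180/9061; -90180/9061 622971/63427]
step 2: x̄ = F·x = [-329484/63427, 333105/63427]
step 2: P̄ = F·P·Fᵀ + Q = [10577699/63427 -2260857/63427; -2260857/63427 843057/63427]
step 2: y = z − H·x̄ = [7036/3731]
step 2: S = H·P̄·Hᵀ + R = [1630766/3731]
step 2: K = P̄·Hᵀ·S⁻¹ = [489226/815383; -83400/815383]
step 2: x' = x̄ + K·y = [-56322260/13861511, 70123965/13861511]
step 2: P' = (I − K·H)·P̄ = [130593743/13861511 -122276901/13861511; -122276901/13861511 120859101/13861511]

step 0: x' = [-1275/233, 1380/233], P' = [3281/233 -3225/233; -3225/233 3285/233]
step 1: x' = [8511/9061, -150753/63427], P' = [95878/9061 -90180/9061; -90180/9061 622971/63427]
step 2: x' = [-56322260/13861511, 70123965/13861511], P' = [130593743/13861511 -122276901/13861511; -122276901/13861511 120859101/13861511]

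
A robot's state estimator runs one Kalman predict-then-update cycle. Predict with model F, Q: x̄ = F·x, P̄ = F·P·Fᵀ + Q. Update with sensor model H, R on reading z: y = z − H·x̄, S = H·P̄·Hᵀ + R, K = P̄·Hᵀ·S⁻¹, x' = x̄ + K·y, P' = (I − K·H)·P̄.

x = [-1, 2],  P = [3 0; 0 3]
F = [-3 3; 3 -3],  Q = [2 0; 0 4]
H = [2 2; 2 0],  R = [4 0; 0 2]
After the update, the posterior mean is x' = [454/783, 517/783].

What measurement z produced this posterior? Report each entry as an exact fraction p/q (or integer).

z = [3, 1]

x̄ = F·x = [9, -9]
P̄ = F·P·Fᵀ + Q = [56 -54; -54 58]
S = H·P̄·Hᵀ + R = [28 8; 8 226]
K = P̄·Hᵀ·S⁻¹ = [1/783 388/783; 334/783 -386/783]
x' − x̄ = [-6593/783, 7564/783] = K·y
y = (KᵀK)⁻¹·Kᵀ·(x' − x̄) = [3, -17]
z = y + H·x̄ = [3, -17] + [0, 18] = [3, 1]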